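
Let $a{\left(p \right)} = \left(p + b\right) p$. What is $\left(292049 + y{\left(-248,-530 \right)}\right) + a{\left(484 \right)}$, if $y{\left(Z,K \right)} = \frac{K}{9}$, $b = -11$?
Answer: $\frac{4688299}{9} \approx 5.2092 \cdot 10^{5}$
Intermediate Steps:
$y{\left(Z,K \right)} = \frac{K}{9}$ ($y{\left(Z,K \right)} = K \frac{1}{9} = \frac{K}{9}$)
$a{\left(p \right)} = p \left(-11 + p\right)$ ($a{\left(p \right)} = \left(p - 11\right) p = \left(-11 + p\right) p = p \left(-11 + p\right)$)
$\left(292049 + y{\left(-248,-530 \right)}\right) + a{\left(484 \right)} = \left(292049 + \frac{1}{9} \left(-530\right)\right) + 484 \left(-11 + 484\right) = \left(292049 - \frac{530}{9}\right) + 484 \cdot 473 = \frac{2627911}{9} + 228932 = \frac{4688299}{9}$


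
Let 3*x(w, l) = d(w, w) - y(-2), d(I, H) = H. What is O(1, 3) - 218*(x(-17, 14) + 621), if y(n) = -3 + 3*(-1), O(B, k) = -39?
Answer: -403853/3 ≈ -1.3462e+5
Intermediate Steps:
y(n) = -6 (y(n) = -3 - 3 = -6)
x(w, l) = 2 + w/3 (x(w, l) = (w - 1*(-6))/3 = (w + 6)/3 = (6 + w)/3 = 2 + w/3)
O(1, 3) - 218*(x(-17, 14) + 621) = -39 - 218*((2 + (⅓)*(-17)) + 621) = -39 - 218*((2 - 17/3) + 621) = -39 - 218*(-11/3 + 621) = -39 - 218*1852/3 = -39 - 403736/3 = -403853/3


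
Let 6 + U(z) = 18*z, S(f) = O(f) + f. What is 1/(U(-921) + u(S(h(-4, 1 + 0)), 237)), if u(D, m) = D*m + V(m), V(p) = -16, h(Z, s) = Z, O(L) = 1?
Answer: -1/17311 ≈ -5.7767e-5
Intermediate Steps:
S(f) = 1 + f
U(z) = -6 + 18*z
u(D, m) = -16 + D*m (u(D, m) = D*m - 16 = -16 + D*m)
1/(U(-921) + u(S(h(-4, 1 + 0)), 237)) = 1/((-6 + 18*(-921)) + (-16 + (1 - 4)*237)) = 1/((-6 - 16578) + (-16 - 3*237)) = 1/(-16584 + (-16 - 711)) = 1/(-16584 - 727) = 1/(-17311) = -1/17311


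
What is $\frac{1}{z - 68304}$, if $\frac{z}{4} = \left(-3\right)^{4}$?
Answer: $- \frac{1}{67980} \approx -1.471 \cdot 10^{-5}$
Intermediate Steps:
$z = 324$ ($z = 4 \left(-3\right)^{4} = 4 \cdot 81 = 324$)
$\frac{1}{z - 68304} = \frac{1}{324 - 68304} = \frac{1}{-67980} = - \frac{1}{67980}$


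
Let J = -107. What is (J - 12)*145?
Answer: -17255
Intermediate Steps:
(J - 12)*145 = (-107 - 12)*145 = -119*145 = -17255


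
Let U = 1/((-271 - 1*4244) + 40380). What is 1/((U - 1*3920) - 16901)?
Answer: -35865/746745164 ≈ -4.8028e-5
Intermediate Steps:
U = 1/35865 (U = 1/((-271 - 4244) + 40380) = 1/(-4515 + 40380) = 1/35865 ≈ 2.7882e-5)
1/((U - 1*3920) - 16901) = 1/((1/35865 - 1*3920) - 16901) = 1/((1/35865 - 3920) - 16901) = 1/(-140590799/35865 - 16901) = 1/(-746745164/35865) = -35865/746745164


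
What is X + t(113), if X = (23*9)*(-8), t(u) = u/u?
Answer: -1655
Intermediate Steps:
t(u) = 1
X = -1656 (X = 207*(-8) = -1656)
X + t(113) = -1656 + 1 = -1655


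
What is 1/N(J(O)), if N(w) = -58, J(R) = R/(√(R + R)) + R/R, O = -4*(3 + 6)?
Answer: -1/58 ≈ -0.017241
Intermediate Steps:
O = -36 (O = -4*9 = -36)
J(R) = 1 + √2*√R/2 (J(R) = R/(√(2*R)) + 1 = R/((√2*√R)) + 1 = R*(√2/(2*√R)) + 1 = √2*√R/2 + 1 = 1 + √2*√R/2)
1/N(J(O)) = 1/(-58) = -1/58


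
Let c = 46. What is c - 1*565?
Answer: -519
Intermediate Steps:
c - 1*565 = 46 - 1*565 = 46 - 565 = -519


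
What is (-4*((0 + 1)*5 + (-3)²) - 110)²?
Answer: 27556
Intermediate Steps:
(-4*((0 + 1)*5 + (-3)²) - 110)² = (-4*(1*5 + 9) - 110)² = (-4*(5 + 9) - 110)² = (-4*14 - 110)² = (-56 - 110)² = (-166)² = 27556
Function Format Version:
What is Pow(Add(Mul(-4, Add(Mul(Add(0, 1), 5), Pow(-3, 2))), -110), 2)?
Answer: 27556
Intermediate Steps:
Pow(Add(Mul(-4, Add(Mul(Add(0, 1), 5), Pow(-3, 2))), -110), 2) = Pow(Add(Mul(-4, Add(Mul(1, 5), 9)), -110), 2) = Pow(Add(Mul(-4, Add(5, 9)), -110), 2) = Pow(Add(Mul(-4, 14), -110), 2) = Pow(Add(-56, -110), 2) = Pow(-166, 2) = 27556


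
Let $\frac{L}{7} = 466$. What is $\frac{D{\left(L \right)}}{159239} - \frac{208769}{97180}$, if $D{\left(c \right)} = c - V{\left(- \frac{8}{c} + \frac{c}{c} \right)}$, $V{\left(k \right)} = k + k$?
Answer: $- \frac{53704523367881}{25239473858620} \approx -2.1278$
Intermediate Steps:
$V{\left(k \right)} = 2 k$
$L = 3262$ ($L = 7 \cdot 466 = 3262$)
$D{\left(c \right)} = -2 + c + \frac{16}{c}$ ($D{\left(c \right)} = c - 2 \left(- \frac{8}{c} + \frac{c}{c}\right) = c - 2 \left(- \frac{8}{c} + 1\right) = c - 2 \left(1 - \frac{8}{c}\right) = c - \left(2 - \frac{16}{c}\right) = -2 + c + \frac{16}{c}$)
$\frac{D{\left(L \right)}}{159239} - \frac{208769}{97180} = \frac{-2 + 3262 + \frac{16}{3262}}{159239} - \frac{208769}{97180} = \left(-2 + 3262 + 16 \cdot \frac{1}{3262}\right) \frac{1}{159239} - \frac{208769}{97180} = \left(-2 + 3262 + \frac{8}{1631}\right) \frac{1}{159239} - \frac{208769}{97180} = \frac{5317068}{1631} \cdot \frac{1}{159239} - \frac{208769}{97180} = \frac{5317068}{259718809} - \frac{208769}{97180} = - \frac{53704523367881}{25239473858620}$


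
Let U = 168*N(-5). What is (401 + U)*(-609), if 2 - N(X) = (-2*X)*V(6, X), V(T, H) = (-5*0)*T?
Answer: -448833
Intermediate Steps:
V(T, H) = 0 (V(T, H) = 0*T = 0)
N(X) = 2 (N(X) = 2 - (-2*X)*0 = 2 - 1*0 = 2 + 0 = 2)
U = 336 (U = 168*2 = 336)
(401 + U)*(-609) = (401 + 336)*(-609) = 737*(-609) = -448833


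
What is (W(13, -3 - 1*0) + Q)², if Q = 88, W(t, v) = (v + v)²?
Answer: 15376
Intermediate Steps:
W(t, v) = 4*v² (W(t, v) = (2*v)² = 4*v²)
(W(13, -3 - 1*0) + Q)² = (4*(-3 - 1*0)² + 88)² = (4*(-3 + 0)² + 88)² = (4*(-3)² + 88)² = (4*9 + 88)² = (36 + 88)² = 124² = 15376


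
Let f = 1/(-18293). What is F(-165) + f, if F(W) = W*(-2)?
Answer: 6036689/18293 ≈ 330.00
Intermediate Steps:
F(W) = -2*W
f = -1/18293 ≈ -5.4666e-5
F(-165) + f = -2*(-165) - 1/18293 = 330 - 1/18293 = 6036689/18293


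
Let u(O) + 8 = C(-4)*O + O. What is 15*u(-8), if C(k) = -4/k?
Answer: -360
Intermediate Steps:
u(O) = -8 + 2*O (u(O) = -8 + ((-4/(-4))*O + O) = -8 + ((-4*(-1/4))*O + O) = -8 + (1*O + O) = -8 + (O + O) = -8 + 2*O)
15*u(-8) = 15*(-8 + 2*(-8)) = 15*(-8 - 16) = 15*(-24) = -360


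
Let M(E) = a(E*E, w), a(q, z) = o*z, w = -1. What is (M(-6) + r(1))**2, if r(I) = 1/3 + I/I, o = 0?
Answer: 16/9 ≈ 1.7778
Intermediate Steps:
a(q, z) = 0 (a(q, z) = 0*z = 0)
r(I) = 4/3 (r(I) = 1*(1/3) + 1 = 1/3 + 1 = 4/3)
M(E) = 0
(M(-6) + r(1))**2 = (0 + 4/3)**2 = (4/3)**2 = 16/9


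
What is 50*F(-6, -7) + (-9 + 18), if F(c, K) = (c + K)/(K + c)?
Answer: 59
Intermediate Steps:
F(c, K) = 1 (F(c, K) = (K + c)/(K + c) = 1)
50*F(-6, -7) + (-9 + 18) = 50*1 + (-9 + 18) = 50 + 9 = 59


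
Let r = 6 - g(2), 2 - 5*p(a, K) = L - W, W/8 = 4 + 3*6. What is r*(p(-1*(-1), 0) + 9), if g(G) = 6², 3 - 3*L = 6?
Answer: -1344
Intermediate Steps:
L = -1 (L = 1 - ⅓*6 = 1 - 2 = -1)
W = 176 (W = 8*(4 + 3*6) = 8*(4 + 18) = 8*22 = 176)
p(a, K) = 179/5 (p(a, K) = ⅖ - (-1 - 1*176)/5 = ⅖ - (-1 - 176)/5 = ⅖ - ⅕*(-177) = ⅖ + 177/5 = 179/5)
g(G) = 36
r = -30 (r = 6 - 1*36 = 6 - 36 = -30)
r*(p(-1*(-1), 0) + 9) = -30*(179/5 + 9) = -30*224/5 = -1344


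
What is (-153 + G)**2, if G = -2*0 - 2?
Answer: 24025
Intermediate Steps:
G = -2 (G = 0 - 2 = -2)
(-153 + G)**2 = (-153 - 2)**2 = (-155)**2 = 24025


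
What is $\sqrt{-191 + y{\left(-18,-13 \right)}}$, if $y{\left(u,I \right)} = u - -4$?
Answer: $i \sqrt{205} \approx 14.318 i$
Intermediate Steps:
$y{\left(u,I \right)} = 4 + u$ ($y{\left(u,I \right)} = u + 4 = 4 + u$)
$\sqrt{-191 + y{\left(-18,-13 \right)}} = \sqrt{-191 + \left(4 - 18\right)} = \sqrt{-191 - 14} = \sqrt{-205} = i \sqrt{205}$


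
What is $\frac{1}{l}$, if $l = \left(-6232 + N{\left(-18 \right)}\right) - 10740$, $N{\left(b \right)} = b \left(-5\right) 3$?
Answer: $- \frac{1}{16702} \approx -5.9873 \cdot 10^{-5}$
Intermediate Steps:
$N{\left(b \right)} = - 15 b$ ($N{\left(b \right)} = - 5 b 3 = - 15 b$)
$l = -16702$ ($l = \left(-6232 - -270\right) - 10740 = \left(-6232 + 270\right) - 10740 = -5962 - 10740 = -16702$)
$\frac{1}{l} = \frac{1}{-16702} = - \frac{1}{16702}$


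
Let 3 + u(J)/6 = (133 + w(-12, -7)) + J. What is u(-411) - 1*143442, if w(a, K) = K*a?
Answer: -144624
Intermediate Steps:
u(J) = 1284 + 6*J (u(J) = -18 + 6*((133 - 7*(-12)) + J) = -18 + 6*((133 + 84) + J) = -18 + 6*(217 + J) = -18 + (1302 + 6*J) = 1284 + 6*J)
u(-411) - 1*143442 = (1284 + 6*(-411)) - 1*143442 = (1284 - 2466) - 143442 = -1182 - 143442 = -144624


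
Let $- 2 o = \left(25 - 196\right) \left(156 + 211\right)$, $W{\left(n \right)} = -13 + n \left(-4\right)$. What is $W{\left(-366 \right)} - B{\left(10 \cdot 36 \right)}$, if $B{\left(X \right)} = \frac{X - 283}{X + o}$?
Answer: $\frac{92104973}{63477} \approx 1451.0$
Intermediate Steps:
$W{\left(n \right)} = -13 - 4 n$
$o = \frac{62757}{2}$ ($o = - \frac{\left(25 - 196\right) \left(156 + 211\right)}{2} = - \frac{\left(-171\right) 367}{2} = \left(- \frac{1}{2}\right) \left(-62757\right) = \frac{62757}{2} \approx 31379.0$)
$B{\left(X \right)} = \frac{-283 + X}{\frac{62757}{2} + X}$ ($B{\left(X \right)} = \frac{X - 283}{X + \frac{62757}{2}} = \frac{-283 + X}{\frac{62757}{2} + X}$)
$W{\left(-366 \right)} - B{\left(10 \cdot 36 \right)} = \left(-13 - -1464\right) - \frac{2 \left(-283 + 10 \cdot 36\right)}{62757 + 2 \cdot 10 \cdot 36} = \left(-13 + 1464\right) - \frac{2 \left(-283 + 360\right)}{62757 + 2 \cdot 360} = 1451 - 2 \frac{1}{62757 + 720} \cdot 77 = 1451 - 2 \cdot \frac{1}{63477} \cdot 77 = 1451 - \frac{154}{63477} = \frac{92104973}{63477}$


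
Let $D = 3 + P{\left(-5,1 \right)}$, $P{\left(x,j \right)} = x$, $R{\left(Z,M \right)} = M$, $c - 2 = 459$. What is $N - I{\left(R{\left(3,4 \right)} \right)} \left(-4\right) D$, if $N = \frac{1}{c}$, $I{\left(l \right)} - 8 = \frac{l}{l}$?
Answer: $- \frac{33191}{461} \approx -71.998$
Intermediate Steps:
$c = 461$ ($c = 2 + 459 = 461$)
$I{\left(l \right)} = 9$ ($I{\left(l \right)} = 8 + \frac{l}{l} = 8 + 1 = 9$)
$D = -2$ ($D = 3 - 5 = -2$)
$N = \frac{1}{461} \approx 0.0021692$
$N - I{\left(R{\left(3,4 \right)} \right)} \left(-4\right) D = \frac{1}{461} - 9 \left(-4\right) \left(-2\right) = \frac{1}{461} - \left(-36\right) \left(-2\right) = \frac{1}{461} - 72 = - \frac{33191}{461}$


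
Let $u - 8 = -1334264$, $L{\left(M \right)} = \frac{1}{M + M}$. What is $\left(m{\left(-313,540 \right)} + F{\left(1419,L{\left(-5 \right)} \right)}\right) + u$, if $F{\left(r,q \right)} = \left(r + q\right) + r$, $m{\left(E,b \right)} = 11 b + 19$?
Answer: $- \frac{13254591}{10} \approx -1.3255 \cdot 10^{6}$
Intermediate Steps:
$L{\left(M \right)} = \frac{1}{2 M}$
$m{\left(E,b \right)} = 19 + 11 b$
$u = -1334256$ ($u = 8 - 1334264 = -1334256$)
$F{\left(r,q \right)} = q + 2 r$ ($F{\left(r,q \right)} = \left(q + r\right) + r = q + 2 r$)
$\left(m{\left(-313,540 \right)} + F{\left(1419,L{\left(-5 \right)} \right)}\right) + u = \left(\left(19 + 11 \cdot 540\right) + \left(\frac{1}{2 \left(-5\right)} + 2 \cdot 1419\right)\right) - 1334256 = \left(\left(19 + 5940\right) + \left(\frac{1}{2} \left(- \frac{1}{5}\right) + 2838\right)\right) - 1334256 = \left(5959 + \left(- \frac{1}{10} + 2838\right)\right) - 1334256 = \left(5959 + \frac{28379}{10}\right) - 1334256 = \frac{87969}{10} - 1334256 = - \frac{13254591}{10}$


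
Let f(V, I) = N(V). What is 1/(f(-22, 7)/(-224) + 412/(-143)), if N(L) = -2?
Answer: -16016/46001 ≈ -0.34817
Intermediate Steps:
f(V, I) = -2
1/(f(-22, 7)/(-224) + 412/(-143)) = 1/(-2/(-224) + 412/(-143)) = 1/(-2*(-1/224) + 412*(-1/143)) = 1/(1/112 - 412/143) = 1/(-46001/16016) = -16016/46001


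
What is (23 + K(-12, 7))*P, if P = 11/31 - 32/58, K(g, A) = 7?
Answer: -5310/899 ≈ -5.9066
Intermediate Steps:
P = -177/899 (P = 11*(1/31) - 32*1/58 = 11/31 - 16/29 = -177/899 ≈ -0.19689)
(23 + K(-12, 7))*P = (23 + 7)*(-177/899) = 30*(-177/899) = -5310/899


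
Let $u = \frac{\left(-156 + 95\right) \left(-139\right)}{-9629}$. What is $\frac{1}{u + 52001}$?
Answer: $\frac{9629}{500709150} \approx 1.9231 \cdot 10^{-5}$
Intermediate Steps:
$u = - \frac{8479}{9629}$ ($u = \left(-61\right) \left(-139\right) \left(- \frac{1}{9629}\right) = 8479 \left(- \frac{1}{9629}\right) = - \frac{8479}{9629} \approx -0.88057$)
$\frac{1}{u + 52001} = \frac{1}{- \frac{8479}{9629} + 52001} = \frac{1}{\frac{500709150}{9629}} = \frac{9629}{500709150}$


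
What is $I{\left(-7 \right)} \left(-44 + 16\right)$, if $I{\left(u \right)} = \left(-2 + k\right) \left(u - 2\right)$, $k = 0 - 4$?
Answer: $-1512$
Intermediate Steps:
$k = -4$
$I{\left(u \right)} = 12 - 6 u$ ($I{\left(u \right)} = \left(-2 - 4\right) \left(u - 2\right) = - 6 \left(-2 + u\right) = 12 - 6 u$)
$I{\left(-7 \right)} \left(-44 + 16\right) = \left(12 - -42\right) \left(-44 + 16\right) = \left(12 + 42\right) \left(-28\right) = 54 \left(-28\right) = -1512$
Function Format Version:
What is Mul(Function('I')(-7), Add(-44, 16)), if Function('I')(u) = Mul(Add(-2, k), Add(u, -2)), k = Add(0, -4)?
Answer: -1512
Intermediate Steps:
k = -4
Function('I')(u) = Add(12, Mul(-6, u)) (Function('I')(u) = Mul(Add(-2, -4), Add(u, -2)) = Mul(-6, Add(-2, u)) = Add(12, Mul(-6, u)))
Mul(Function('I')(-7), Add(-44, 16)) = Mul(Add(12, Mul(-6, -7)), Add(-44, 16)) = Mul(Add(12, 42), -28) = Mul(54, -28) = -1512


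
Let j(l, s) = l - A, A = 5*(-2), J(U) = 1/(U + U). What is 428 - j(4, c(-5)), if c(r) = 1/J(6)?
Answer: 414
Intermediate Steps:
J(U) = 1/(2*U)
A = -10
c(r) = 12 (c(r) = 1/((½)/6) = 1/((½)*(⅙)) = 1/(1/12) = 12)
j(l, s) = 10 + l (j(l, s) = l - 1*(-10) = l + 10 = 10 + l)
428 - j(4, c(-5)) = 428 - (10 + 4) = 428 - 1*14 = 428 - 14 = 414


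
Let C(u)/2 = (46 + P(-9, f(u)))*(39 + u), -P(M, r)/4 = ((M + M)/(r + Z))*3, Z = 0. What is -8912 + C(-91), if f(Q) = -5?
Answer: -46016/5 ≈ -9203.2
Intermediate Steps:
P(M, r) = -24*M/r (P(M, r) = -4*(M + M)/(r + 0)*3 = -4*(2*M)/r*3 = -4*2*M/r*3 = -24*M/r)
C(u) = 1092/5 + 28*u/5 (C(u) = 2*((46 - 24*(-9)/(-5))*(39 + u)) = 2*((46 - 24*(-9)*(-⅕))*(39 + u)) = 2*((46 - 216/5)*(39 + u)) = 2*(14*(39 + u)/5) = 2*(546/5 + 14*u/5) = 1092/5 + 28*u/5)
-8912 + C(-91) = -8912 + (1092/5 + (28/5)*(-91)) = -8912 + (1092/5 - 2548/5) = -8912 - 1456/5 = -46016/5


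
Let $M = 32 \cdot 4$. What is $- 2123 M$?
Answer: $-271744$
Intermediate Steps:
$M = 128$
$- 2123 M = \left(-2123\right) 128 = -271744$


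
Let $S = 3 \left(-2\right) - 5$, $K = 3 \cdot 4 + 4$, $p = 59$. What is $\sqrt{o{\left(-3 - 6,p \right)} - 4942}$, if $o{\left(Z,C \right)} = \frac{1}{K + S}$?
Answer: $\frac{i \sqrt{123545}}{5} \approx 70.298 i$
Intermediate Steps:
$K = 16$ ($K = 12 + 4 = 16$)
$S = -11$ ($S = -6 - 5 = -11$)
$o{\left(Z,C \right)} = \frac{1}{5}$ ($o{\left(Z,C \right)} = \frac{1}{16 - 11} = \frac{1}{5}$)
$\sqrt{o{\left(-3 - 6,p \right)} - 4942} = \sqrt{\frac{1}{5} - 4942} = \sqrt{- \frac{24709}{5}} = \frac{i \sqrt{123545}}{5}$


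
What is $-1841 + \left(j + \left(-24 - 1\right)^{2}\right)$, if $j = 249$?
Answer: $-967$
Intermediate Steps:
$-1841 + \left(j + \left(-24 - 1\right)^{2}\right) = -1841 + \left(249 + \left(-24 - 1\right)^{2}\right) = -1841 + \left(249 + \left(-25\right)^{2}\right) = -1841 + \left(249 + 625\right) = -1841 + 874 = -967$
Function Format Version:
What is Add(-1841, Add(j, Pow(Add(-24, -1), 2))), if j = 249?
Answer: -967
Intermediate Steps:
Add(-1841, Add(j, Pow(Add(-24, -1), 2))) = Add(-1841, Add(249, Pow(Add(-24, -1), 2))) = Add(-1841, Add(249, Pow(-25, 2))) = Add(-1841, Add(249, 625)) = Add(-1841, 874) = -967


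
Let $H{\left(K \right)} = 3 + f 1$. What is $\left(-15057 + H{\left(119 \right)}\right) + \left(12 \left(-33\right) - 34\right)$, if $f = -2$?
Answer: $-15486$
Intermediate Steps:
$H{\left(K \right)} = 1$ ($H{\left(K \right)} = 3 - 2 = 1$)
$\left(-15057 + H{\left(119 \right)}\right) + \left(12 \left(-33\right) - 34\right) = \left(-15057 + 1\right) + \left(12 \left(-33\right) - 34\right) = -15056 - 430 = -15486$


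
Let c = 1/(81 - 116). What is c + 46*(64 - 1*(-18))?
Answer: 132019/35 ≈ 3772.0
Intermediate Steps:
c = -1/35 (c = 1/(-35) = -1/35 ≈ -0.028571)
c + 46*(64 - 1*(-18)) = -1/35 + 46*(64 - 1*(-18)) = -1/35 + 46*(64 + 18) = -1/35 + 46*82 = -1/35 + 3772 = 132019/35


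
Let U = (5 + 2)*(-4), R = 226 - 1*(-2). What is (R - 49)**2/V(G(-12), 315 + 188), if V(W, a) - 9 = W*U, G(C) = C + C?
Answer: 32041/681 ≈ 47.050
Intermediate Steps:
R = 228 (R = 226 + 2 = 228)
U = -28 (U = 7*(-4) = -28)
G(C) = 2*C
V(W, a) = 9 - 28*W (V(W, a) = 9 + W*(-28) = 9 - 28*W)
(R - 49)**2/V(G(-12), 315 + 188) = (228 - 49)**2/(9 - 56*(-12)) = 179**2/(9 - 28*(-24)) = 32041/(9 + 672) = 32041/681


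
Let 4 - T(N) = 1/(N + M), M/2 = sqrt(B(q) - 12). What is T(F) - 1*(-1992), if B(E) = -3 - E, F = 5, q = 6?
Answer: 217559/109 + 2*I*sqrt(21)/109 ≈ 1996.0 + 0.084084*I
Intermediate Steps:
M = 2*I*sqrt(21) (M = 2*sqrt((-3 - 1*6) - 12) = 2*sqrt((-3 - 6) - 12) = 2*sqrt(-9 - 12) = 2*sqrt(-21) = 2*(I*sqrt(21)) = 2*I*sqrt(21) ≈ 9.1651*I)
T(N) = 4 - 1/(N + 2*I*sqrt(21))
T(F) - 1*(-1992) = (-1 + 4*5 + 8*I*sqrt(21))/(5 + 2*I*sqrt(21)) - 1*(-1992) = (-1 + 20 + 8*I*sqrt(21))/(5 + 2*I*sqrt(21)) + 1992 = (19 + 8*I*sqrt(21))/(5 + 2*I*sqrt(21)) + 1992 = 1992 + (19 + 8*I*sqrt(21))/(5 + 2*I*sqrt(21))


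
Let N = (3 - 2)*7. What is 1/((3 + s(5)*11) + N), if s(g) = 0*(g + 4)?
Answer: 1/10 ≈ 0.10000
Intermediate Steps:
s(g) = 0 (s(g) = 0*(4 + g) = 0)
N = 7 (N = 1*7 = 7)
1/((3 + s(5)*11) + N) = 1/((3 + 0*11) + 7) = 1/((3 + 0) + 7) = 1/(3 + 7) = 1/10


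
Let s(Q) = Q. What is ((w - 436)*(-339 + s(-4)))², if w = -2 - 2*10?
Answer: 24678524836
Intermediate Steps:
w = -22 (w = -2 - 20 = -22)
((w - 436)*(-339 + s(-4)))² = ((-22 - 436)*(-339 - 4))² = (-458*(-343))² = 157094² = 24678524836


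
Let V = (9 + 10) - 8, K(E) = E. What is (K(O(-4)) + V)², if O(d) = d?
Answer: 49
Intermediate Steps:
V = 11 (V = 19 - 8 = 11)
(K(O(-4)) + V)² = (-4 + 11)² = 7² = 49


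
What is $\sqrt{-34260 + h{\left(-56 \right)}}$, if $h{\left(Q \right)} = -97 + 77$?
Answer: $2 i \sqrt{8570} \approx 185.15 i$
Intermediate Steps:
$h{\left(Q \right)} = -20$
$\sqrt{-34260 + h{\left(-56 \right)}} = \sqrt{-34260 - 20} = \sqrt{-34280} = 2 i \sqrt{8570}$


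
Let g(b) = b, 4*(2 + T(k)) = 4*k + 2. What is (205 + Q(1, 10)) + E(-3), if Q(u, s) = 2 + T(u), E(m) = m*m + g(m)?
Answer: 425/2 ≈ 212.50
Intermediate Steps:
T(k) = -3/2 + k (T(k) = -2 + (4*k + 2)/4 = -2 + (2 + 4*k)/4 = -2 + (1/2 + k) = -3/2 + k)
E(m) = m + m**2 (E(m) = m*m + m = m**2 + m = m + m**2)
Q(u, s) = 1/2 + u (Q(u, s) = 2 + (-3/2 + u) = 1/2 + u)
(205 + Q(1, 10)) + E(-3) = (205 + (1/2 + 1)) - 3*(1 - 3) = (205 + 3/2) - 3*(-2) = 413/2 + 6 = 425/2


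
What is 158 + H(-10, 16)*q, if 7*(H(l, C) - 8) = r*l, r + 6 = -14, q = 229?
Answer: 59730/7 ≈ 8532.9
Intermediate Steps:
r = -20 (r = -6 - 14 = -20)
H(l, C) = 8 - 20*l/7 (H(l, C) = 8 + (-20*l)/7 = 8 - 20*l/7)
158 + H(-10, 16)*q = 158 + (8 - 20/7*(-10))*229 = 158 + (8 + 200/7)*229 = 158 + (256/7)*229 = 158 + 58624/7 = 59730/7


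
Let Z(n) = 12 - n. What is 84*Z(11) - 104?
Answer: -20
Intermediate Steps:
84*Z(11) - 104 = 84*(12 - 1*11) - 104 = 84*(12 - 11) - 104 = 84*1 - 104 = 84 - 104 = -20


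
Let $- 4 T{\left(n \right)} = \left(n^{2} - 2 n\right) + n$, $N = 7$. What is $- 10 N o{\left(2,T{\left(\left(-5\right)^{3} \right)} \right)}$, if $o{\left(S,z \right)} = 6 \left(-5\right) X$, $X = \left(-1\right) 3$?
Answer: $-6300$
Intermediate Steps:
$T{\left(n \right)} = - \frac{n^{2}}{4} + \frac{n}{4}$ ($T{\left(n \right)} = - \frac{\left(n^{2} - 2 n\right) + n}{4} = - \frac{n^{2} - n}{4} = - \frac{n^{2}}{4} + \frac{n}{4}$)
$X = -3$
$o{\left(S,z \right)} = 90$ ($o{\left(S,z \right)} = 6 \left(-5\right) \left(-3\right) = \left(-30\right) \left(-3\right) = 90$)
$- 10 N o{\left(2,T{\left(\left(-5\right)^{3} \right)} \right)} = \left(-10\right) 7 \cdot 90 = \left(-70\right) 90 = -6300$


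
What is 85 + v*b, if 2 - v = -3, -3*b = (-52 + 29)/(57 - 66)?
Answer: 2180/27 ≈ 80.741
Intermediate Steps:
b = -23/27 (b = -(-52 + 29)/(3*(57 - 66)) = -(-23)/(3*(-9)) = -(-23)*(-1)/(3*9) = -⅓*23/9 = -23/27 ≈ -0.85185)
v = 5 (v = 2 - 1*(-3) = 2 + 3 = 5)
85 + v*b = 85 + 5*(-23/27) = 85 - 115/27 = 2180/27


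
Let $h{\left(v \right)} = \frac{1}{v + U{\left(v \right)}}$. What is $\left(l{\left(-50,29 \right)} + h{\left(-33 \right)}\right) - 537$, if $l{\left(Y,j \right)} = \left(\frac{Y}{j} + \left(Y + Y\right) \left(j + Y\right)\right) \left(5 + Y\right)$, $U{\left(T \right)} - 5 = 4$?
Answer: $- \frac{66091781}{696} \approx -94960.0$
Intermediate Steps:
$U{\left(T \right)} = 9$ ($U{\left(T \right)} = 5 + 4 = 9$)
$l{\left(Y,j \right)} = \left(5 + Y\right) \left(\frac{Y}{j} + 2 Y \left(Y + j\right)\right)$ ($l{\left(Y,j \right)} = \left(\frac{Y}{j} + 2 Y \left(Y + j\right)\right) \left(5 + Y\right) = \left(5 + Y\right) \left(\frac{Y}{j} + 2 Y \left(Y + j\right)\right)$)
$h{\left(v \right)} = \frac{1}{9 + v}$ ($h{\left(v \right)} = \frac{1}{v + 9} = \frac{1}{9 + v}$)
$\left(l{\left(-50,29 \right)} + h{\left(-33 \right)}\right) - 537 = \left(- \frac{50 \left(5 - 50 + 2 \cdot 29 \left(\left(-50\right)^{2} + 5 \left(-50\right) + 5 \cdot 29 - 1450\right)\right)}{29} + \frac{1}{9 - 33}\right) - 537 = \left(\left(-50\right) \frac{1}{29} \left(5 - 50 + 2 \cdot 29 \left(2500 - 250 + 145 - 1450\right)\right) + \frac{1}{-24}\right) - 537 = \left(\left(-50\right) \frac{1}{29} \left(5 - 50 + 2 \cdot 29 \cdot 945\right) - \frac{1}{24}\right) - 537 = \left(\left(-50\right) \frac{1}{29} \left(5 - 50 + 54810\right) - \frac{1}{24}\right) - 537 = \left(\left(-50\right) \frac{1}{29} \cdot 54765 - \frac{1}{24}\right) - 537 = \left(- \frac{2738250}{29} - \frac{1}{24}\right) - 537 = - \frac{65718029}{696} - 537 = - \frac{66091781}{696}$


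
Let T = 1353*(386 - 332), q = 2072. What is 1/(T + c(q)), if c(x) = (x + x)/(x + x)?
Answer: 1/73063 ≈ 1.3687e-5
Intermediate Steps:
c(x) = 1 (c(x) = (2*x)/((2*x)) = (2*x)*(1/(2*x)) = 1)
T = 73062 (T = 1353*54 = 73062)
1/(T + c(q)) = 1/(73062 + 1) = 1/73063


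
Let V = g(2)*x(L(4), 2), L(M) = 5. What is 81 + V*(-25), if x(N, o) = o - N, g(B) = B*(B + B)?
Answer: 681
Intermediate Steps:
g(B) = 2*B**2 (g(B) = B*(2*B) = 2*B**2)
V = -24 (V = (2*2**2)*(2 - 1*5) = (2*4)*(2 - 5) = 8*(-3) = -24)
81 + V*(-25) = 81 - 24*(-25) = 81 + 600 = 681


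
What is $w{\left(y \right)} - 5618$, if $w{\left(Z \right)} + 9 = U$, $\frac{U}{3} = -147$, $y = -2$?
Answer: $-6068$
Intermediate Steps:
$U = -441$ ($U = 3 \left(-147\right) = -441$)
$w{\left(Z \right)} = -450$ ($w{\left(Z \right)} = -9 - 441 = -450$)
$w{\left(y \right)} - 5618 = -450 - 5618 = -6068$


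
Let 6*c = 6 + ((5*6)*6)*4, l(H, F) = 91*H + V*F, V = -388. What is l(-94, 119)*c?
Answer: -6621846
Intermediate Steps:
l(H, F) = -388*F + 91*H (l(H, F) = 91*H - 388*F = -388*F + 91*H)
c = 121 (c = (6 + ((5*6)*6)*4)/6 = (6 + (30*6)*4)/6 = (6 + 180*4)/6 = (6 + 720)/6 = (1/6)*726 = 121)
l(-94, 119)*c = (-388*119 + 91*(-94))*121 = (-46172 - 8554)*121 = -54726*121 = -6621846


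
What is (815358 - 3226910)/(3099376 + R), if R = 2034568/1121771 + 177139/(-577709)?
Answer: -1562823643138485728/2008573917165304807 ≈ -0.77808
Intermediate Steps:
R = 976678851543/648057202639 (R = 2034568*(1/1121771) + 177139*(-1/577709) = 2034568/1121771 - 177139/577709 = 976678851543/648057202639 ≈ 1.5071)
(815358 - 3226910)/(3099376 + R) = (815358 - 3226910)/(3099376 + 976678851543/648057202639) = -2411552/2008573917165304807/648057202639 = -2411552*648057202639/2008573917165304807 = -1562823643138485728/2008573917165304807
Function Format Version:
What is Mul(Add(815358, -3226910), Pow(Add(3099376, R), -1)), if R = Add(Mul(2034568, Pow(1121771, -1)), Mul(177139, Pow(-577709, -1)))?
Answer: Rational(-1562823643138485728, 2008573917165304807) ≈ -0.77808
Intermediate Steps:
R = Rational(976678851543, 648057202639) (R = Add(Mul(2034568, Rational(1, 1121771)), Mul(177139, Rational(-1, 577709))) = Add(Rational(2034568, 1121771), Rational(-177139, 577709)) = Rational(976678851543, 648057202639) ≈ 1.5071)
Mul(Add(815358, -3226910), Pow(Add(3099376, R), -1)) = Mul(Add(815358, -3226910), Pow(Add(3099376, Rational(976678851543, 648057202639)), -1)) = Mul(-2411552, Pow(Rational(2008573917165304807, 648057202639), -1)) = Mul(-2411552, Rational(648057202639, 2008573917165304807)) = Rational(-1562823643138485728, 2008573917165304807)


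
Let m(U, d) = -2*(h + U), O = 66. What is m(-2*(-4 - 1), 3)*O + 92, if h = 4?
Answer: -1756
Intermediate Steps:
m(U, d) = -8 - 2*U (m(U, d) = -2*(4 + U) = -8 - 2*U)
m(-2*(-4 - 1), 3)*O + 92 = (-8 - (-4)*(-4 - 1))*66 + 92 = (-8 - (-4)*(-5))*66 + 92 = (-8 - 2*10)*66 + 92 = (-8 - 20)*66 + 92 = -28*66 + 92 = -1848 + 92 = -1756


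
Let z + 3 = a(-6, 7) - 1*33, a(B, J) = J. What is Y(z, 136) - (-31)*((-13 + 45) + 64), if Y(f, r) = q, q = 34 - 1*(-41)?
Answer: 3051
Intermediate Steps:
q = 75 (q = 34 + 41 = 75)
z = -29 (z = -3 + (7 - 1*33) = -3 + (7 - 33) = -3 - 26 = -29)
Y(f, r) = 75
Y(z, 136) - (-31)*((-13 + 45) + 64) = 75 - (-31)*((-13 + 45) + 64) = 75 - (-31)*(32 + 64) = 75 - (-31)*96 = 75 - 1*(-2976) = 75 + 2976 = 3051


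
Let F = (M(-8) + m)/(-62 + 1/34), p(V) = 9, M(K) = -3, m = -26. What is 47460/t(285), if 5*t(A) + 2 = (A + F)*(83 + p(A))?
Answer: 249995550/27666019 ≈ 9.0362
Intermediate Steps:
F = 986/2107 (F = (-3 - 26)/(-62 + 1/34) = -29/(-62 + 1/34) = -29/(-2107/34) = -29*(-34/2107) = 986/2107 ≈ 0.46796)
t(A) = 86498/10535 + 92*A/5 (t(A) = -⅖ + ((A + 986/2107)*(83 + 9))/5 = -⅖ + ((986/2107 + A)*92)/5 = -⅖ + (90712/2107 + 92*A)/5 = -⅖ + (90712/10535 + 92*A/5) = 86498/10535 + 92*A/5)
47460/t(285) = 47460/(86498/10535 + (92/5)*285) = 47460/(86498/10535 + 5244) = 47460/(55332038/10535) = 47460*(10535/55332038) = 249995550/27666019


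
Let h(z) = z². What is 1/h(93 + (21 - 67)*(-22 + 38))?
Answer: 1/413449 ≈ 2.4187e-6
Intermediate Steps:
1/h(93 + (21 - 67)*(-22 + 38)) = 1/((93 + (21 - 67)*(-22 + 38))²) = 1/((93 - 46*16)²) = 1/((93 - 736)²) = 1/((-643)²) = 1/413449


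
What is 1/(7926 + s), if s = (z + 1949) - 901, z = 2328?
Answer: 1/11302 ≈ 8.8480e-5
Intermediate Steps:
s = 3376 (s = (2328 + 1949) - 901 = 4277 - 901 = 3376)
1/(7926 + s) = 1/(7926 + 3376) = 1/11302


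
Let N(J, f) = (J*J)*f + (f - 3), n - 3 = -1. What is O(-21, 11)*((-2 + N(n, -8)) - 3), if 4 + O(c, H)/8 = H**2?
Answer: -44928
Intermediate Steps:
n = 2 (n = 3 - 1 = 2)
N(J, f) = -3 + f + f*J**2 (N(J, f) = J**2*f + (-3 + f) = f*J**2 + (-3 + f) = -3 + f + f*J**2)
O(c, H) = -32 + 8*H**2
O(-21, 11)*((-2 + N(n, -8)) - 3) = (-32 + 8*11**2)*((-2 + (-3 - 8 - 8*2**2)) - 3) = (-32 + 8*121)*((-2 + (-3 - 8 - 8*4)) - 3) = (-32 + 968)*((-2 + (-3 - 8 - 32)) - 3) = 936*((-2 - 43) - 3) = 936*(-45 - 3) = 936*(-48) = -44928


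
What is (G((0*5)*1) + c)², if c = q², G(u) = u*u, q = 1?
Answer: 1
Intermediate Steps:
G(u) = u²
c = 1 (c = 1² = 1)
(G((0*5)*1) + c)² = (((0*5)*1)² + 1)² = ((0*1)² + 1)² = (0² + 1)² = (0 + 1)² = 1² = 1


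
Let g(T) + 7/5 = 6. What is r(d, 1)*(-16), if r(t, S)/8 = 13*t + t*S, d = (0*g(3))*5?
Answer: 0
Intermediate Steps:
g(T) = 23/5 (g(T) = -7/5 + 6 = 23/5)
d = 0 (d = (0*(23/5))*5 = 0*5 = 0)
r(t, S) = 104*t + 8*S*t (r(t, S) = 8*(13*t + t*S) = 8*(13*t + S*t) = 104*t + 8*S*t)
r(d, 1)*(-16) = (8*0*(13 + 1))*(-16) = (8*0*14)*(-16) = 0*(-16) = 0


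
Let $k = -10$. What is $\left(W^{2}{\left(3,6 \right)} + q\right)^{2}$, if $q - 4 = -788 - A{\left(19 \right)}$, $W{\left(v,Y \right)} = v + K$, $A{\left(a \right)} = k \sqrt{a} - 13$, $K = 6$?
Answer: $478000 - 13800 \sqrt{19} \approx 4.1785 \cdot 10^{5}$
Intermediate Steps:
$A{\left(a \right)} = -13 - 10 \sqrt{a}$ ($A{\left(a \right)} = - 10 \sqrt{a} - 13 = -13 - 10 \sqrt{a}$)
$W{\left(v,Y \right)} = 6 + v$ ($W{\left(v,Y \right)} = v + 6 = 6 + v$)
$q = -771 + 10 \sqrt{19}$ ($q = 4 - \left(775 - 10 \sqrt{19}\right) = -771 + 10 \sqrt{19} \approx -727.41$)
$\left(W^{2}{\left(3,6 \right)} + q\right)^{2} = \left(\left(6 + 3\right)^{2} - \left(771 - 10 \sqrt{19}\right)\right)^{2} = \left(9^{2} - \left(771 - 10 \sqrt{19}\right)\right)^{2} = \left(81 - \left(771 - 10 \sqrt{19}\right)\right)^{2} = \left(-690 + 10 \sqrt{19}\right)^{2}$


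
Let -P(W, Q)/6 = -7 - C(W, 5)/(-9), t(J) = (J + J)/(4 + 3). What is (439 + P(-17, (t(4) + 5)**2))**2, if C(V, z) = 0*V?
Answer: 231361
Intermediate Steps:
t(J) = 2*J/7 (t(J) = (2*J)/7 = (2*J)*(1/7) = 2*J/7)
C(V, z) = 0
P(W, Q) = 42 (P(W, Q) = -6*(-7 - 0/(-9)) = -6*(-7 - 0*(-1)/9) = -6*(-7 - 1*0) = -6*(-7 + 0) = -6*(-7) = 42)
(439 + P(-17, (t(4) + 5)**2))**2 = (439 + 42)**2 = 481**2 = 231361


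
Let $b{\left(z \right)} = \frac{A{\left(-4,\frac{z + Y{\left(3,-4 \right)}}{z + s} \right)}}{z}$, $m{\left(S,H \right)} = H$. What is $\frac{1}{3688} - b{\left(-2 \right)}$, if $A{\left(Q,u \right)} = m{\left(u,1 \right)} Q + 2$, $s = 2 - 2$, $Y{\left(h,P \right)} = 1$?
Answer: $- \frac{3687}{3688} \approx -0.99973$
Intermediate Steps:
$s = 0$
$A{\left(Q,u \right)} = 2 + Q$ ($A{\left(Q,u \right)} = 1 Q + 2 = Q + 2 = 2 + Q$)
$b{\left(z \right)} = - \frac{2}{z}$ ($b{\left(z \right)} = \frac{2 - 4}{z} = - \frac{2}{z}$)
$\frac{1}{3688} - b{\left(-2 \right)} = \frac{1}{3688} - - \frac{2}{-2} = \frac{1}{3688} - \left(-2\right) \left(- \frac{1}{2}\right) = \frac{1}{3688} - 1 = - \frac{3687}{3688}$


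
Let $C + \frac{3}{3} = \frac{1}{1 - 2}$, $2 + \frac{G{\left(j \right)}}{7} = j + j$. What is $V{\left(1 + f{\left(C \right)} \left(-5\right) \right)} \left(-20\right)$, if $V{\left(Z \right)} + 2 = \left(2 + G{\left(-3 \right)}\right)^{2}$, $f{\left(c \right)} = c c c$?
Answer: $-58280$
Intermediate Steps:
$G{\left(j \right)} = -14 + 14 j$ ($G{\left(j \right)} = -14 + 7 \left(j + j\right) = -14 + 7 \cdot 2 j = -14 + 14 j$)
$C = -2$ ($C = -1 + \frac{1}{1 - 2} = -1 + \frac{1}{-1} = -1 - 1 = -2$)
$f{\left(c \right)} = c^{3}$ ($f{\left(c \right)} = c^{2} c = c^{3}$)
$V{\left(Z \right)} = 2914$ ($V{\left(Z \right)} = -2 + \left(2 + \left(-14 + 14 \left(-3\right)\right)\right)^{2} = -2 + \left(2 - 56\right)^{2} = -2 + \left(-54\right)^{2} = -2 + 2916 = 2914$)
$V{\left(1 + f{\left(C \right)} \left(-5\right) \right)} \left(-20\right) = 2914 \left(-20\right) = -58280$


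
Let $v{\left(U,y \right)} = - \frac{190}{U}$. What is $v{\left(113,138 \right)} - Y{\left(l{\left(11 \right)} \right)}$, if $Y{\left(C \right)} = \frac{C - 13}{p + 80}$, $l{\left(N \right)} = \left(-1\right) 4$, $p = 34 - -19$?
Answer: $- \frac{23349}{15029} \approx -1.5536$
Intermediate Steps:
$p = 53$ ($p = 34 + 19 = 53$)
$l{\left(N \right)} = -4$
$Y{\left(C \right)} = - \frac{13}{133} + \frac{C}{133}$ ($Y{\left(C \right)} = \frac{C - 13}{53 + 80} = \frac{-13 + C}{133} = \left(-13 + C\right) \frac{1}{133} = - \frac{13}{133} + \frac{C}{133}$)
$v{\left(113,138 \right)} - Y{\left(l{\left(11 \right)} \right)} = - \frac{190}{113} - \left(- \frac{13}{133} + \frac{1}{133} \left(-4\right)\right) = \left(-190\right) \frac{1}{113} - \left(- \frac{13}{133} - \frac{4}{133}\right) = - \frac{190}{113} - - \frac{17}{133} = - \frac{190}{113} + \frac{17}{133} = - \frac{23349}{15029}$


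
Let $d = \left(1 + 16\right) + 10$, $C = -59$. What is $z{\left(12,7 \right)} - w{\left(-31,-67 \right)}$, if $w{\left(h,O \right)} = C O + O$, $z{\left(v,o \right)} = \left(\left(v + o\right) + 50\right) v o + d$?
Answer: $1937$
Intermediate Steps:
$d = 27$ ($d = 17 + 10 = 27$)
$z{\left(v,o \right)} = 27 + o v \left(50 + o + v\right)$ ($z{\left(v,o \right)} = \left(\left(v + o\right) + 50\right) v o + 27 = \left(\left(o + v\right) + 50\right) v o + 27 = \left(50 + o + v\right) v o + 27 = v \left(50 + o + v\right) o + 27 = o v \left(50 + o + v\right) + 27 = 27 + o v \left(50 + o + v\right)$)
$w{\left(h,O \right)} = - 58 O$ ($w{\left(h,O \right)} = - 59 O + O = - 58 O$)
$z{\left(12,7 \right)} - w{\left(-31,-67 \right)} = \left(27 + 7 \cdot 12^{2} + 12 \cdot 7^{2} + 50 \cdot 7 \cdot 12\right) - \left(-58\right) \left(-67\right) = \left(27 + 7 \cdot 144 + 12 \cdot 49 + 4200\right) - 3886 = \left(27 + 1008 + 588 + 4200\right) - 3886 = 5823 - 3886 = 1937$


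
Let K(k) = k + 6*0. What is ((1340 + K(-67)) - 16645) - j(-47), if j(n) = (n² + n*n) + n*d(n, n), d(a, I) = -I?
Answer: -17581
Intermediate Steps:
K(k) = k (K(k) = k + 0 = k)
j(n) = n² (j(n) = (n² + n*n) + n*(-n) = (n² + n²) - n² = 2*n² - n² = n²)
((1340 + K(-67)) - 16645) - j(-47) = ((1340 - 67) - 16645) - 1*(-47)² = (1273 - 16645) - 1*2209 = -15372 - 2209 = -17581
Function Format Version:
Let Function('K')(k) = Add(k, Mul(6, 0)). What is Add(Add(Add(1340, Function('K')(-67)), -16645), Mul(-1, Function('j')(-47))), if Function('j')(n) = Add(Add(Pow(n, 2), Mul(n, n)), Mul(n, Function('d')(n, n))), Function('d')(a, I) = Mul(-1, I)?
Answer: -17581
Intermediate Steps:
Function('K')(k) = k (Function('K')(k) = Add(k, 0) = k)
Function('j')(n) = Pow(n, 2) (Function('j')(n) = Add(Add(Pow(n, 2), Mul(n, n)), Mul(n, Mul(-1, n))) = Add(Add(Pow(n, 2), Pow(n, 2)), Mul(-1, Pow(n, 2))) = Add(Mul(2, Pow(n, 2)), Mul(-1, Pow(n, 2))) = Pow(n, 2))
Add(Add(Add(1340, Function('K')(-67)), -16645), Mul(-1, Function('j')(-47))) = Add(Add(Add(1340, -67), -16645), Mul(-1, Pow(-47, 2))) = Add(Add(1273, -16645), Mul(-1, 2209)) = Add(-15372, -2209) = -17581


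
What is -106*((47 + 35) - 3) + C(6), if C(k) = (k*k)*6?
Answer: -8158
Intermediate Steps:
C(k) = 6*k**2 (C(k) = k**2*6 = 6*k**2)
-106*((47 + 35) - 3) + C(6) = -106*((47 + 35) - 3) + 6*6**2 = -106*(82 - 3) + 6*36 = -106*79 + 216 = -8374 + 216 = -8158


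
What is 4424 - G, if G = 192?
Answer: 4232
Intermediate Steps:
4424 - G = 4424 - 1*192 = 4424 - 192 = 4232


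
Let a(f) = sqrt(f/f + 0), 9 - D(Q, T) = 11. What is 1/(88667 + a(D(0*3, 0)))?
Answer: 1/88668 ≈ 1.1278e-5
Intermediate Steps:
D(Q, T) = -2 (D(Q, T) = 9 - 1*11 = 9 - 11 = -2)
a(f) = 1 (a(f) = sqrt(1 + 0) = sqrt(1) = 1)
1/(88667 + a(D(0*3, 0))) = 1/(88667 + 1) = 1/88668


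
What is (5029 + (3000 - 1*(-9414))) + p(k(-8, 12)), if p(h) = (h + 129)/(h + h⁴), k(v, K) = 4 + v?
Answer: 4395761/252 ≈ 17444.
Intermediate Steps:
p(h) = (129 + h)/(h + h⁴)
(5029 + (3000 - 1*(-9414))) + p(k(-8, 12)) = (5029 + (3000 - 1*(-9414))) + (129 + (4 - 8))/((4 - 8) + (4 - 8)⁴) = (5029 + (3000 + 9414)) + (129 - 4)/(-4 + (-4)⁴) = (5029 + 12414) + 125/(-4 + 256) = 17443 + 125/252 = 4395761/252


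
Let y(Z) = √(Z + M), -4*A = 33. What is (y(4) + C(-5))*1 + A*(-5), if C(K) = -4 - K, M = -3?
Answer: 173/4 ≈ 43.250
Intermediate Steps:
A = -33/4 (A = -¼*33 = -33/4 ≈ -8.2500)
y(Z) = √(-3 + Z) (y(Z) = √(Z - 3) = √(-3 + Z))
(y(4) + C(-5))*1 + A*(-5) = (√(-3 + 4) + (-4 - 1*(-5)))*1 - 33/4*(-5) = (√1 + (-4 + 5))*1 + 165/4 = (1 + 1)*1 + 165/4 = 2*1 + 165/4 = 2 + 165/4 = 173/4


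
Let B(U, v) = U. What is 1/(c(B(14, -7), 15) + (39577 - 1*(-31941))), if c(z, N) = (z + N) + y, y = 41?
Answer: 1/71588 ≈ 1.3969e-5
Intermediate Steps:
c(z, N) = 41 + N + z (c(z, N) = (z + N) + 41 = (N + z) + 41 = 41 + N + z)
1/(c(B(14, -7), 15) + (39577 - 1*(-31941))) = 1/((41 + 15 + 14) + (39577 - 1*(-31941))) = 1/(70 + (39577 + 31941)) = 1/(70 + 71518) = 1/71588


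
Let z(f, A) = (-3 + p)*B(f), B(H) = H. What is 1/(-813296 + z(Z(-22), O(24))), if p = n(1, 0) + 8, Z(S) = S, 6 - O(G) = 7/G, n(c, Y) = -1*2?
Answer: -1/813362 ≈ -1.2295e-6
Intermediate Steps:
n(c, Y) = -2
O(G) = 6 - 7/G
p = 6 (p = -2 + 8 = 6)
z(f, A) = 3*f (z(f, A) = (-3 + 6)*f = 3*f)
1/(-813296 + z(Z(-22), O(24))) = 1/(-813296 + 3*(-22)) = 1/(-813296 - 66) = 1/(-813362) = -1/813362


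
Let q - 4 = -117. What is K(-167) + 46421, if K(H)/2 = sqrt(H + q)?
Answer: 46421 + 4*I*sqrt(70) ≈ 46421.0 + 33.466*I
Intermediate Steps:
q = -113 (q = 4 - 117 = -113)
K(H) = 2*sqrt(-113 + H) (K(H) = 2*sqrt(H - 113) = 2*sqrt(-113 + H))
K(-167) + 46421 = 2*sqrt(-113 - 167) + 46421 = 2*sqrt(-280) + 46421 = 2*(2*I*sqrt(70)) + 46421 = 4*I*sqrt(70) + 46421 = 46421 + 4*I*sqrt(70)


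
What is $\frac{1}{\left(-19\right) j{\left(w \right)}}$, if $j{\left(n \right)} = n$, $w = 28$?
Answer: $- \frac{1}{532} \approx -0.0018797$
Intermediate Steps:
$\frac{1}{\left(-19\right) j{\left(w \right)}} = \frac{1}{\left(-19\right) 28} = \frac{1}{-532} = - \frac{1}{532}$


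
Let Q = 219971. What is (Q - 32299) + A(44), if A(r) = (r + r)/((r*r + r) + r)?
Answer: 4316457/23 ≈ 1.8767e+5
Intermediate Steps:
A(r) = 2*r/(r**2 + 2*r) (A(r) = (2*r)/((r**2 + r) + r) = (2*r)/((r + r**2) + r) = (2*r)/(r**2 + 2*r) = 2*r/(r**2 + 2*r))
(Q - 32299) + A(44) = (219971 - 32299) + 2/(2 + 44) = 187672 + 2/46 = 187672 + 2*(1/46) = 187672 + 1/23 = 4316457/23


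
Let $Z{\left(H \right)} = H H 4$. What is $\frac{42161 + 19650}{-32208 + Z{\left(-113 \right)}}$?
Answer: $\frac{61811}{18868} \approx 3.276$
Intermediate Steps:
$Z{\left(H \right)} = 4 H^{2}$ ($Z{\left(H \right)} = H^{2} \cdot 4 = 4 H^{2}$)
$\frac{42161 + 19650}{-32208 + Z{\left(-113 \right)}} = \frac{42161 + 19650}{-32208 + 4 \left(-113\right)^{2}} = \frac{61811}{-32208 + 4 \cdot 12769} = \frac{61811}{-32208 + 51076} = \frac{61811}{18868}$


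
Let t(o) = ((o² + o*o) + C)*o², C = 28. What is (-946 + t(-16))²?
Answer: 18849642436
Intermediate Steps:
t(o) = o²*(28 + 2*o²) (t(o) = ((o² + o*o) + 28)*o² = ((o² + o²) + 28)*o² = (2*o² + 28)*o² = (28 + 2*o²)*o² = o²*(28 + 2*o²))
(-946 + t(-16))² = (-946 + 2*(-16)²*(14 + (-16)²))² = (-946 + 2*256*(14 + 256))² = (-946 + 2*256*270)² = (-946 + 138240)² = 137294² = 18849642436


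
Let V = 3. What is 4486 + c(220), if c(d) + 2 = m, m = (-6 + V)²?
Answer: 4493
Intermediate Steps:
m = 9 (m = (-6 + 3)² = (-3)² = 9)
c(d) = 7 (c(d) = -2 + 9 = 7)
4486 + c(220) = 4486 + 7 = 4493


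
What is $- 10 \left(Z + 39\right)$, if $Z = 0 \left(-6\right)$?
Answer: $-390$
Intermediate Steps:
$Z = 0$
$- 10 \left(Z + 39\right) = - 10 \left(0 + 39\right) = \left(-10\right) 39 = -390$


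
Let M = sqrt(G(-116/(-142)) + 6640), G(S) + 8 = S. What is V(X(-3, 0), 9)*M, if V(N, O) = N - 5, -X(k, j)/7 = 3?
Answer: -26*sqrt(33436030)/71 ≈ -2117.5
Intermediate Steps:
X(k, j) = -21 (X(k, j) = -7*3 = -21)
G(S) = -8 + S
V(N, O) = -5 + N
M = sqrt(33436030)/71 (M = sqrt((-8 - 116/(-142)) + 6640) = sqrt((-8 - 116*(-1/142)) + 6640) = sqrt((-8 + 58/71) + 6640) = sqrt(-510/71 + 6640) = sqrt(470930/71) = sqrt(33436030)/71 ≈ 81.442)
V(X(-3, 0), 9)*M = (-5 - 21)*(sqrt(33436030)/71) = -26*sqrt(33436030)/71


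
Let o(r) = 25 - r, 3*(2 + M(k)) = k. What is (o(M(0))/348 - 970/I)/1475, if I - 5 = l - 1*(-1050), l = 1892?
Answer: -85997/504231700 ≈ -0.00017055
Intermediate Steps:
M(k) = -2 + k/3
I = 2947 (I = 5 + (1892 - 1*(-1050)) = 5 + (1892 + 1050) = 5 + 2942 = 2947)
(o(M(0))/348 - 970/I)/1475 = ((25 - (-2 + (1/3)*0))/348 - 970/2947)/1475 = ((25 - (-2 + 0))*(1/348) - 970*1/2947)*(1/1475) = ((25 - 1*(-2))*(1/348) - 970/2947)*(1/1475) = ((25 + 2)*(1/348) - 970/2947)*(1/1475) = (27*(1/348) - 970/2947)*(1/1475) = (9/116 - 970/2947)*(1/1475) = -85997/341852*1/1475 = -85997/504231700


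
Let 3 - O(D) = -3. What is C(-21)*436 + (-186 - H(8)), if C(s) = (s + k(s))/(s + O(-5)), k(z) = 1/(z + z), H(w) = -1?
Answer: 134219/315 ≈ 426.09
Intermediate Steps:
O(D) = 6 (O(D) = 3 - 1*(-3) = 3 + 3 = 6)
k(z) = 1/(2*z)
C(s) = (s + 1/(2*s))/(6 + s) (C(s) = (s + 1/(2*s))/(s + 6) = (s + 1/(2*s))/(6 + s))
C(-21)*436 + (-186 - H(8)) = ((1/2 + (-21)**2)/((-21)*(6 - 21)))*436 + (-186 - 1*(-1)) = -1/21*(1/2 + 441)/(-15)*436 + (-186 + 1) = -1/21*(-1/15)*883/2*436 - 185 = (883/630)*436 - 185 = 192494/315 - 185 = 134219/315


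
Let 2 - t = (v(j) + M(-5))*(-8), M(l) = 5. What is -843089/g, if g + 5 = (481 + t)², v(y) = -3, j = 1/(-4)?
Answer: -843089/248996 ≈ -3.3860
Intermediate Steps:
j = -¼ ≈ -0.25000
t = 18 (t = 2 - (-3 + 5)*(-8) = 2 - 2*(-8) = 2 - 1*(-16) = 2 + 16 = 18)
g = 248996 (g = -5 + (481 + 18)² = -5 + 499² = -5 + 249001 = 248996)
-843089/g = -843089/248996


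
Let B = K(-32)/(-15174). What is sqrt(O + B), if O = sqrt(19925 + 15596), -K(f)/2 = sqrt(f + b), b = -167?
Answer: sqrt(6395841*sqrt(35521) + 843*I*sqrt(199))/2529 ≈ 13.728 + 6.7718e-5*I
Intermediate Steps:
K(f) = -2*sqrt(-167 + f) (K(f) = -2*sqrt(f - 167) = -2*sqrt(-167 + f))
O = sqrt(35521) ≈ 188.47
B = I*sqrt(199)/7587 (B = -2*sqrt(-167 - 32)/(-15174) = -2*I*sqrt(199)*(-1/15174) = I*sqrt(199)/7587 ≈ 0.0018593*I)
sqrt(O + B) = sqrt(sqrt(35521) + I*sqrt(199)/7587)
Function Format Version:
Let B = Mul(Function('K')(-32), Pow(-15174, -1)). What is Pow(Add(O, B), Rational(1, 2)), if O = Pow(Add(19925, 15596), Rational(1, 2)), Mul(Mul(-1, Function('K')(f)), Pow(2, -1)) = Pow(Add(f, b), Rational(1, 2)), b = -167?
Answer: Mul(Rational(1, 2529), Pow(Add(Mul(6395841, Pow(35521, Rational(1, 2))), Mul(843, I, Pow(199, Rational(1, 2)))), Rational(1, 2))) ≈ Add(13.728, Mul(6.7718e-5, I))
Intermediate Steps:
Function('K')(f) = Mul(-2, Pow(Add(-167, f), Rational(1, 2))) (Function('K')(f) = Mul(-2, Pow(Add(f, -167), Rational(1, 2))) = Mul(-2, Pow(Add(-167, f), Rational(1, 2))))
O = Pow(35521, Rational(1, 2)) ≈ 188.47
B = Mul(Rational(1, 7587), I, Pow(199, Rational(1, 2))) (B = Mul(Mul(-2, Pow(Add(-167, -32), Rational(1, 2))), Pow(-15174, -1)) = Mul(Mul(-2, Pow(-199, Rational(1, 2))), Rational(-1, 15174)) = Mul(Mul(-2, Mul(I, Pow(199, Rational(1, 2)))), Rational(-1, 15174)) = Mul(Mul(-2, I, Pow(199, Rational(1, 2))), Rational(-1, 15174)) = Mul(Rational(1, 7587), I, Pow(199, Rational(1, 2))) ≈ Mul(0.0018593, I))
Pow(Add(O, B), Rational(1, 2)) = Pow(Add(Pow(35521, Rational(1, 2)), Mul(Rational(1, 7587), I, Pow(199, Rational(1, 2)))), Rational(1, 2))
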